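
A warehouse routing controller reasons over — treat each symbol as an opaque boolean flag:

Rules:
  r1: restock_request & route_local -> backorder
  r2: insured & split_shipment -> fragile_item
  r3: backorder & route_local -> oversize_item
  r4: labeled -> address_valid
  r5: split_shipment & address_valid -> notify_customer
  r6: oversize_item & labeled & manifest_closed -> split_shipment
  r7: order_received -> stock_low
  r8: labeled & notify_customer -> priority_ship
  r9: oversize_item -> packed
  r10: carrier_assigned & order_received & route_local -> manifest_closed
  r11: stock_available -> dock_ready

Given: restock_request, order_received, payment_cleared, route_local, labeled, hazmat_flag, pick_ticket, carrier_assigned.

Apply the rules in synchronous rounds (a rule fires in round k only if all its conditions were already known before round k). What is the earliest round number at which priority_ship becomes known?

5

Round 1: r1 [restock_request & route_local -> backorder]; r4 [labeled -> address_valid]; r7 [order_received -> stock_low]; r10 [carrier_assigned & order_received & route_local -> manifest_closed]. New: backorder, address_valid, stock_low, manifest_closed.
Round 2: r3 [backorder & route_local -> oversize_item]. New: oversize_item.
Round 3: r6 [oversize_item & labeled & manifest_closed -> split_shipment]; r9 [oversize_item -> packed]. New: split_shipment, packed.
Round 4: r5 [split_shipment & address_valid -> notify_customer]. New: notify_customer.
Round 5: r8 [labeled & notify_customer -> priority_ship]. New: priority_ship.
priority_ship first appears in round 5.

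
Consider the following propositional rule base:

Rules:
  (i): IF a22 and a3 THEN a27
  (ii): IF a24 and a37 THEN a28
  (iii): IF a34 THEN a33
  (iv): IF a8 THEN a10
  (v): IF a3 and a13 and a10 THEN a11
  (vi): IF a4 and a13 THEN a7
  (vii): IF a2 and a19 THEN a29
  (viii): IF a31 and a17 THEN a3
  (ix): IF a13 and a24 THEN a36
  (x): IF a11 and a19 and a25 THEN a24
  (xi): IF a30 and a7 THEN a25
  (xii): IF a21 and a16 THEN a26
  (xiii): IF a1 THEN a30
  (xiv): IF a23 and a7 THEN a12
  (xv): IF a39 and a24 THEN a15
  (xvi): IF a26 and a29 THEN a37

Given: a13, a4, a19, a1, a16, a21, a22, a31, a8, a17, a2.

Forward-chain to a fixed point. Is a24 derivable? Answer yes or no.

Round 1 — (iv), (vi), (vii), (viii), (xii), (xiii), derive a10, a7, a29, a3, a26, a30.
Round 2 — (i), (v), (xi), (xvi), derive a27, a11, a25, a37.
Round 3 — (x), derive a24.
Round 4 — (ii), (ix), derive a28, a36.
a24 appears in round 3, so it is derivable.

yes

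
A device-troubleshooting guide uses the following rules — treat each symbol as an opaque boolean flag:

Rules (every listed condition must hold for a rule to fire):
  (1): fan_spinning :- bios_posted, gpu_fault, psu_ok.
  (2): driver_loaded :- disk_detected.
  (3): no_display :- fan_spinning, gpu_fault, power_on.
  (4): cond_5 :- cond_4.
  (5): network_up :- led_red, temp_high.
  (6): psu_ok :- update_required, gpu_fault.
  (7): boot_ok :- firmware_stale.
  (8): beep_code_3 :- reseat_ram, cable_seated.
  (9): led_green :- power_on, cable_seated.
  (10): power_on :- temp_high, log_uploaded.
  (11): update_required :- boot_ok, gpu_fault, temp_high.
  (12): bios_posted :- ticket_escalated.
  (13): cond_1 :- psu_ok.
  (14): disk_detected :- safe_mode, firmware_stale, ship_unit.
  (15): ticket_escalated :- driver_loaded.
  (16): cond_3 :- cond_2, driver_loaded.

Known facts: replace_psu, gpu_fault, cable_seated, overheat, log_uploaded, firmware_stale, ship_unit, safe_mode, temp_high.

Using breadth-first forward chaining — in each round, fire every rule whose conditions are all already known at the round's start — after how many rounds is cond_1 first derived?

Round 1 fires (7), (10), (14), giving boot_ok, power_on, disk_detected.
Round 2 fires (2), (9), (11), giving driver_loaded, led_green, update_required.
Round 3 fires (6), (15), giving psu_ok, ticket_escalated.
Round 4 fires (12), (13), giving bios_posted, cond_1.
cond_1 first appears in round 4.

4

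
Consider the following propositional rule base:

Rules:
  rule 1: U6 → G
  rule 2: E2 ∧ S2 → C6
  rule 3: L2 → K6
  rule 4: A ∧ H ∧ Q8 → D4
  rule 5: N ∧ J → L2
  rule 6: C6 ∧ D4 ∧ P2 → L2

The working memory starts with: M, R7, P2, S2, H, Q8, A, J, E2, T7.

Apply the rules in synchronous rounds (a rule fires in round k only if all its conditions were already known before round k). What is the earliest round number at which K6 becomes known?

3

Round 1 — rule 2, rule 4, derive C6, D4.
Round 2 — rule 6, derive L2.
Round 3 — rule 3, derive K6.
K6 first appears in round 3.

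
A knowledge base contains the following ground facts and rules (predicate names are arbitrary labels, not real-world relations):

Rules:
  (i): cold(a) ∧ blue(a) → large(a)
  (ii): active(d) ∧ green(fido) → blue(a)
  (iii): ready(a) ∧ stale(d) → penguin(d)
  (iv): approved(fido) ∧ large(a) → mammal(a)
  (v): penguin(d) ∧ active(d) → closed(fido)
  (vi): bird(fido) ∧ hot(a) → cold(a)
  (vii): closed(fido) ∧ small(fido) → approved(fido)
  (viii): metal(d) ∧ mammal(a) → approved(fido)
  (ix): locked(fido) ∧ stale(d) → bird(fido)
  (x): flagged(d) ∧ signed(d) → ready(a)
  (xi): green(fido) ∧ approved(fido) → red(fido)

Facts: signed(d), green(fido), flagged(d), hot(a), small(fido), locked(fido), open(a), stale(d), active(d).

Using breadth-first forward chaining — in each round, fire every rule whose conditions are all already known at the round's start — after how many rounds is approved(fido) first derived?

4

Round 1: (ii) [active(d) ∧ green(fido) → blue(a)]; (ix) [locked(fido) ∧ stale(d) → bird(fido)]; (x) [flagged(d) ∧ signed(d) → ready(a)]. New: blue(a), bird(fido), ready(a).
Round 2: (iii) [ready(a) ∧ stale(d) → penguin(d)]; (vi) [bird(fido) ∧ hot(a) → cold(a)]. New: penguin(d), cold(a).
Round 3: (i) [cold(a) ∧ blue(a) → large(a)]; (v) [penguin(d) ∧ active(d) → closed(fido)]. New: large(a), closed(fido).
Round 4: (vii) [closed(fido) ∧ small(fido) → approved(fido)]. New: approved(fido).
approved(fido) first appears in round 4.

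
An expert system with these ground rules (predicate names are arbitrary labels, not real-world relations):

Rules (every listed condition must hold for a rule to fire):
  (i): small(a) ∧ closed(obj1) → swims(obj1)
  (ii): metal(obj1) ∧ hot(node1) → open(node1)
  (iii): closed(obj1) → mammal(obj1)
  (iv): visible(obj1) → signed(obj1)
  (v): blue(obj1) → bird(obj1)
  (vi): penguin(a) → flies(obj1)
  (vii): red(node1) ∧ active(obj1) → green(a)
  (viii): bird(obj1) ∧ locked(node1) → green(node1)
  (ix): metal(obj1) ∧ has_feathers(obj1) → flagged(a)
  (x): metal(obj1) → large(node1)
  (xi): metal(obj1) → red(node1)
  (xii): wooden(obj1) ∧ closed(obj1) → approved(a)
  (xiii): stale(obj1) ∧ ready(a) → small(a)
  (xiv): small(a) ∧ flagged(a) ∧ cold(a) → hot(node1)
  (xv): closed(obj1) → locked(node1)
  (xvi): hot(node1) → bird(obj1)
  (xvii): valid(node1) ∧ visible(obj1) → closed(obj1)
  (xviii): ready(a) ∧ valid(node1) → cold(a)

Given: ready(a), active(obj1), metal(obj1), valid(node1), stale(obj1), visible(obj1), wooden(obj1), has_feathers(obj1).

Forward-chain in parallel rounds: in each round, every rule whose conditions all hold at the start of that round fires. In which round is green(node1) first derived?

4

Round 1 — (iv), (ix), (x), (xi), (xiii), (xvii), (xviii), derive signed(obj1), flagged(a), large(node1), red(node1), small(a), closed(obj1), cold(a).
Round 2 — (i), (iii), (vii), (xii), (xiv), (xv), derive swims(obj1), mammal(obj1), green(a), approved(a), hot(node1), locked(node1).
Round 3 — (ii), (xvi), derive open(node1), bird(obj1).
Round 4 — (viii), derive green(node1).
green(node1) first appears in round 4.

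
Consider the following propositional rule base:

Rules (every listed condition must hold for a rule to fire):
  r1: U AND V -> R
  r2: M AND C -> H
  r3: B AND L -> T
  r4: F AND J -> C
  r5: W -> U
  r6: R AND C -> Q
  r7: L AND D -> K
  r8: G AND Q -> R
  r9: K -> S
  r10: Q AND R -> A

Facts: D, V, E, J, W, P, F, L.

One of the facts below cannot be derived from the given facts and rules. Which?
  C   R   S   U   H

H

[1] r4 [F AND J -> C]; r5 [W -> U]; r7 [L AND D -> K]. ⇒ new: C, U, K.
[2] r1 [U AND V -> R]; r9 [K -> S]. ⇒ new: R, S.
[3] r6 [R AND C -> Q]. ⇒ new: Q.
[4] r10 [Q AND R -> A]. ⇒ new: A.
Derived: R (round 2), U (round 1), C (round 1), S (round 2). H never appears in any round.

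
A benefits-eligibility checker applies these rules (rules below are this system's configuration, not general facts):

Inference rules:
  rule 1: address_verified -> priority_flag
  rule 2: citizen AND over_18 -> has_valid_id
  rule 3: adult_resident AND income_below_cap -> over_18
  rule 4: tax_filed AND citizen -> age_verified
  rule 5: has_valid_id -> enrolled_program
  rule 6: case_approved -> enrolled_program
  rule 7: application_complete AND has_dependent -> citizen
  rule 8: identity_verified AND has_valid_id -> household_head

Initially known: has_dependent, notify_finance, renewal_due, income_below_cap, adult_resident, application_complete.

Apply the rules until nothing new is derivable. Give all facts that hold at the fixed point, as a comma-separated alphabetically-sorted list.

Round 1: rule 3 [adult_resident AND income_below_cap -> over_18]; rule 7 [application_complete AND has_dependent -> citizen]. Adds over_18, citizen.
Round 2: rule 2 [citizen AND over_18 -> has_valid_id]. Adds has_valid_id.
Round 3: rule 5 [has_valid_id -> enrolled_program]. Adds enrolled_program.

adult_resident, application_complete, citizen, enrolled_program, has_dependent, has_valid_id, income_below_cap, notify_finance, over_18, renewal_due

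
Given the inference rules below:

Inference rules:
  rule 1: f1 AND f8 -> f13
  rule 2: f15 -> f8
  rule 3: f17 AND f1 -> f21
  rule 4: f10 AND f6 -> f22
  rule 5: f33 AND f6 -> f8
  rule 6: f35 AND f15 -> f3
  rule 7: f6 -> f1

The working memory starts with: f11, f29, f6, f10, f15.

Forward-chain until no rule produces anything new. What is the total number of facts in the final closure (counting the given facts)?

9

Round 1 — rule 2, rule 4, rule 7, derive f8, f22, f1.
Round 2 — rule 1, derive f13.
Closure: {f1, f10, f11, f13, f15, f22, f29, f6, f8} — 9 facts.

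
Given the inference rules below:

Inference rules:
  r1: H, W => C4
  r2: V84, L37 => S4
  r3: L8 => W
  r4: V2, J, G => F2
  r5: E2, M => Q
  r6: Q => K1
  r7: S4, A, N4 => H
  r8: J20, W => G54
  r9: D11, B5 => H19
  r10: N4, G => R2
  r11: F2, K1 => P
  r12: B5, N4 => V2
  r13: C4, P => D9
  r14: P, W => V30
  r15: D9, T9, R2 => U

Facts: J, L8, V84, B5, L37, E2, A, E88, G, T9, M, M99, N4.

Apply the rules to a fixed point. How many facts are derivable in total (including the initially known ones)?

26

Round 1: r2 [V84, L37 => S4]; r3 [L8 => W]; r5 [E2, M => Q]; r10 [N4, G => R2]; r12 [B5, N4 => V2]. Adds S4, W, Q, R2, V2.
Round 2: r4 [V2, J, G => F2]; r6 [Q => K1]; r7 [S4, A, N4 => H]. Adds F2, K1, H.
Round 3: r1 [H, W => C4]; r11 [F2, K1 => P]. Adds C4, P.
Round 4: r13 [C4, P => D9]; r14 [P, W => V30]. Adds D9, V30.
Round 5: r15 [D9, T9, R2 => U]. Adds U.
Closure: {A, B5, C4, D9, E2, E88, F2, G, H, J, K1, L37, L8, M, M99, N4, P, Q, R2, S4, T9, U, V2, V30, V84, W} — 26 facts.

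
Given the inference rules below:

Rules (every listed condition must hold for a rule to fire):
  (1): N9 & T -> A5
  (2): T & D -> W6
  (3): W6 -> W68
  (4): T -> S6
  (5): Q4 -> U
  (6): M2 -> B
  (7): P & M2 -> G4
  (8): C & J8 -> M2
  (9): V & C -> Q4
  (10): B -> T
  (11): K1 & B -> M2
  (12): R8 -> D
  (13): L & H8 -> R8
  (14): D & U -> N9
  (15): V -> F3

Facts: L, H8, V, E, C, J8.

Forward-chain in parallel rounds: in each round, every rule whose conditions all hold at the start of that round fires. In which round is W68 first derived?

5

[1] (8) [C & J8 -> M2]; (9) [V & C -> Q4]; (13) [L & H8 -> R8]; (15) [V -> F3]. ⇒ new: M2, Q4, R8, F3.
[2] (5) [Q4 -> U]; (6) [M2 -> B]; (12) [R8 -> D]. ⇒ new: U, B, D.
[3] (10) [B -> T]; (14) [D & U -> N9]. ⇒ new: T, N9.
[4] (1) [N9 & T -> A5]; (2) [T & D -> W6]; (4) [T -> S6]. ⇒ new: A5, W6, S6.
[5] (3) [W6 -> W68]. ⇒ new: W68.
W68 first appears in round 5.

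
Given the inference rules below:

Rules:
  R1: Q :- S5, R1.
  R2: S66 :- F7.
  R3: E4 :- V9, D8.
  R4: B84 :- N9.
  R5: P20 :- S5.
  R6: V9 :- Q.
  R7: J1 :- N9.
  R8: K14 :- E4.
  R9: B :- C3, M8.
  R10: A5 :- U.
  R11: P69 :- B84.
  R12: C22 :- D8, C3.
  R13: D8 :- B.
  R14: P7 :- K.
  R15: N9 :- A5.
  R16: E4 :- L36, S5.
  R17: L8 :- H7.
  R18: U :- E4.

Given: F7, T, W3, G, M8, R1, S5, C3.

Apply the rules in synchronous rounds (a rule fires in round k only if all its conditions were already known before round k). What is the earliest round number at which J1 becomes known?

7

[1] R1 [Q :- S5, R1.]; R2 [S66 :- F7.]; R5 [P20 :- S5.]; R9 [B :- C3, M8.]. ⇒ new: Q, S66, P20, B.
[2] R6 [V9 :- Q.]; R13 [D8 :- B.]. ⇒ new: V9, D8.
[3] R3 [E4 :- V9, D8.]; R12 [C22 :- D8, C3.]. ⇒ new: E4, C22.
[4] R8 [K14 :- E4.]; R18 [U :- E4.]. ⇒ new: K14, U.
[5] R10 [A5 :- U.]. ⇒ new: A5.
[6] R15 [N9 :- A5.]. ⇒ new: N9.
[7] R4 [B84 :- N9.]; R7 [J1 :- N9.]. ⇒ new: B84, J1.
J1 first appears in round 7.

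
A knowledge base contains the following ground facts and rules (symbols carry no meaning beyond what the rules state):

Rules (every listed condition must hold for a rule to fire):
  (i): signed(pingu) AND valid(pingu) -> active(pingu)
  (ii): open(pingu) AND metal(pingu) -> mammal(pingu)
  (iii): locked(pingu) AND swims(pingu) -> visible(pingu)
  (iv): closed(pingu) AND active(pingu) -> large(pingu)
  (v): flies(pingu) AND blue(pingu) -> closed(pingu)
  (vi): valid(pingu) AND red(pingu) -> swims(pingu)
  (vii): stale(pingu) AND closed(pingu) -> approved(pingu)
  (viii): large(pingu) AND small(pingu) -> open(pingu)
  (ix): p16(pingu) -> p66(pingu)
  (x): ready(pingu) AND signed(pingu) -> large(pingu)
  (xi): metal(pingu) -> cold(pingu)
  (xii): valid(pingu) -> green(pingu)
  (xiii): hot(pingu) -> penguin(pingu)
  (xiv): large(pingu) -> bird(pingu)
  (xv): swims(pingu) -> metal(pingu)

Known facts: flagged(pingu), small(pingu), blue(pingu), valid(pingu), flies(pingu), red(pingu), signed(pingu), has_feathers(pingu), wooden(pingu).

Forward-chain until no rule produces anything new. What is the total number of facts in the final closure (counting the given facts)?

19

Round 1 — (i), (v), (vi), (xii), derive active(pingu), closed(pingu), swims(pingu), green(pingu).
Round 2 — (iv), (xv), derive large(pingu), metal(pingu).
Round 3 — (viii), (xi), (xiv), derive open(pingu), cold(pingu), bird(pingu).
Round 4 — (ii), derive mammal(pingu).
Closure: {active(pingu), bird(pingu), blue(pingu), closed(pingu), cold(pingu), flagged(pingu), flies(pingu), green(pingu), has_feathers(pingu), large(pingu), mammal(pingu), metal(pingu), open(pingu), red(pingu), signed(pingu), small(pingu), swims(pingu), valid(pingu), wooden(pingu)} — 19 facts.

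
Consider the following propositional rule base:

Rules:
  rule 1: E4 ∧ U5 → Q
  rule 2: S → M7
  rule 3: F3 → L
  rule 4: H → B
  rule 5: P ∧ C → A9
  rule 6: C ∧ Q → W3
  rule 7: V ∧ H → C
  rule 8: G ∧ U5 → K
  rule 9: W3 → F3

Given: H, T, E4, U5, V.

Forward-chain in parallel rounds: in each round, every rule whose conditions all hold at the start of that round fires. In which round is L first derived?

Round 1 fires rule 1, rule 4, rule 7, giving Q, B, C.
Round 2 fires rule 6, giving W3.
Round 3 fires rule 9, giving F3.
Round 4 fires rule 3, giving L.
L first appears in round 4.

4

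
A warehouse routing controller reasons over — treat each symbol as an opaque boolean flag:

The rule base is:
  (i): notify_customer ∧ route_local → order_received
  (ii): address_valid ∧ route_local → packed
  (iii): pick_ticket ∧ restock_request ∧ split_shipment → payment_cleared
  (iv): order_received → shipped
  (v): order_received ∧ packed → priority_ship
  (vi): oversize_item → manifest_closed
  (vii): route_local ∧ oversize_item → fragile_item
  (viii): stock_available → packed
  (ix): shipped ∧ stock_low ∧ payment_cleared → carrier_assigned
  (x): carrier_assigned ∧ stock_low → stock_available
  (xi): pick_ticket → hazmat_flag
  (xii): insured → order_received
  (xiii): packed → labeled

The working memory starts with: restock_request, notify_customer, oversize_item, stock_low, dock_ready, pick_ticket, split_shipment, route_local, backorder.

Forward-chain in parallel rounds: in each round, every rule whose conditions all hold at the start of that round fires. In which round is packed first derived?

Round 1 fires (i), (iii), (vi), (vii), (xi), giving order_received, payment_cleared, manifest_closed, fragile_item, hazmat_flag.
Round 2 fires (iv), giving shipped.
Round 3 fires (ix), giving carrier_assigned.
Round 4 fires (x), giving stock_available.
Round 5 fires (viii), giving packed.
packed first appears in round 5.

5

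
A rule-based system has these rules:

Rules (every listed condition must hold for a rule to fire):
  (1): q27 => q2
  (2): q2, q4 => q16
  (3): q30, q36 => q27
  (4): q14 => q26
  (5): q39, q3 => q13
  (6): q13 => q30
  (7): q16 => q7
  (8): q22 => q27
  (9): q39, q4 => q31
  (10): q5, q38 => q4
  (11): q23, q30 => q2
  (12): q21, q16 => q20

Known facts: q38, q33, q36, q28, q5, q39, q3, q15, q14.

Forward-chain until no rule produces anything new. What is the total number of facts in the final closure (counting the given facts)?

Round 1 — (4), (5), (10), derive q26, q13, q4.
Round 2 — (6), (9), derive q30, q31.
Round 3 — (3), derive q27.
Round 4 — (1), derive q2.
Round 5 — (2), derive q16.
Round 6 — (7), derive q7.
Closure: {q13, q14, q15, q16, q2, q26, q27, q28, q3, q30, q31, q33, q36, q38, q39, q4, q5, q7} — 18 facts.

18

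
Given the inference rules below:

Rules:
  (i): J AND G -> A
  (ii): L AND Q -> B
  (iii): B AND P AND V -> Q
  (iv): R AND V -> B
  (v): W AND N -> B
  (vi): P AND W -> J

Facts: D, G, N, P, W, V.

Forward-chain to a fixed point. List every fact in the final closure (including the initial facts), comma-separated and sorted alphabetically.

Round 1: (v) [W AND N -> B]; (vi) [P AND W -> J]. Adds B, J.
Round 2: (i) [J AND G -> A]; (iii) [B AND P AND V -> Q]. Adds A, Q.

A, B, D, G, J, N, P, Q, V, W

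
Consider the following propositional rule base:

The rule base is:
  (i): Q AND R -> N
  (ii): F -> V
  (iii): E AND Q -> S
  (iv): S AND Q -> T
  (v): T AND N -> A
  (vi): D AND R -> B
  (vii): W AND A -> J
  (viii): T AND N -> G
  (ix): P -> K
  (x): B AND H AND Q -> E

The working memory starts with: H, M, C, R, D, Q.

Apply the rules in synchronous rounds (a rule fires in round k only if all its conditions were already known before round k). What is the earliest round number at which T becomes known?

4

[1] (i) [Q AND R -> N]; (vi) [D AND R -> B]. ⇒ new: N, B.
[2] (x) [B AND H AND Q -> E]. ⇒ new: E.
[3] (iii) [E AND Q -> S]. ⇒ new: S.
[4] (iv) [S AND Q -> T]. ⇒ new: T.
T first appears in round 4.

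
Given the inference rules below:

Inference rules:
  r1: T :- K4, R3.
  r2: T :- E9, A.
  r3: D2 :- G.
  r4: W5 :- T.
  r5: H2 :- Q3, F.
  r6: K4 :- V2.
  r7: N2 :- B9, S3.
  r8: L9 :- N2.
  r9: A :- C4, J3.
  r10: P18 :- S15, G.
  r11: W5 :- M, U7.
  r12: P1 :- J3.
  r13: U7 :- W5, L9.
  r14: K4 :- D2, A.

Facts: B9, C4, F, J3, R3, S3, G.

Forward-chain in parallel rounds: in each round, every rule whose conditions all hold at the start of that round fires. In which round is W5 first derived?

Round 1: r3 [D2 :- G.]; r7 [N2 :- B9, S3.]; r9 [A :- C4, J3.]; r12 [P1 :- J3.]. Adds D2, N2, A, P1.
Round 2: r8 [L9 :- N2.]; r14 [K4 :- D2, A.]. Adds L9, K4.
Round 3: r1 [T :- K4, R3.]. Adds T.
Round 4: r4 [W5 :- T.]. Adds W5.
W5 first appears in round 4.

4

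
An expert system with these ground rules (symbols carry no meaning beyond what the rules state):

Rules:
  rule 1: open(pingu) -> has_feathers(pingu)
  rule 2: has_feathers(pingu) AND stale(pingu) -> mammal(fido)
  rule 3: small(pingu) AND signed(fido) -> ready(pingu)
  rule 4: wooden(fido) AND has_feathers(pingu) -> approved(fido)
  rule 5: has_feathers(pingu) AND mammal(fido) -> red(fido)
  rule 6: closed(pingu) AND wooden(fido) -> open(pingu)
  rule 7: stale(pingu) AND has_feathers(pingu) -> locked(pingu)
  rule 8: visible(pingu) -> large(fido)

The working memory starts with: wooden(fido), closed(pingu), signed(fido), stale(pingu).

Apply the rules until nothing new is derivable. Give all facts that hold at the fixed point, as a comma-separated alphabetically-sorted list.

approved(fido), closed(pingu), has_feathers(pingu), locked(pingu), mammal(fido), open(pingu), red(fido), signed(fido), stale(pingu), wooden(fido)

Round 1: rule 6 [closed(pingu) AND wooden(fido) -> open(pingu)]. Adds open(pingu).
Round 2: rule 1 [open(pingu) -> has_feathers(pingu)]. Adds has_feathers(pingu).
Round 3: rule 2 [has_feathers(pingu) AND stale(pingu) -> mammal(fido)]; rule 4 [wooden(fido) AND has_feathers(pingu) -> approved(fido)]; rule 7 [stale(pingu) AND has_feathers(pingu) -> locked(pingu)]. Adds mammal(fido), approved(fido), locked(pingu).
Round 4: rule 5 [has_feathers(pingu) AND mammal(fido) -> red(fido)]. Adds red(fido).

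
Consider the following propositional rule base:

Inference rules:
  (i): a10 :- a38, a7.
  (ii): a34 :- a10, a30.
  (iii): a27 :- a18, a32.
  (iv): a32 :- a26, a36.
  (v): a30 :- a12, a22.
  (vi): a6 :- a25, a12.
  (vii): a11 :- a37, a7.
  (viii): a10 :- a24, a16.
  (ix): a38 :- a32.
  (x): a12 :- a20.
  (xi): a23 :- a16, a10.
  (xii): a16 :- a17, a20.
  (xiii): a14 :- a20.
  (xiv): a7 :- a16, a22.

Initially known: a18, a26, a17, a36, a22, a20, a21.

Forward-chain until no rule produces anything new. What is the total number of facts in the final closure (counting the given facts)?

18

Round 1: (iv) [a32 :- a26, a36.]; (x) [a12 :- a20.]; (xii) [a16 :- a17, a20.]; (xiii) [a14 :- a20.]. Adds a32, a12, a16, a14.
Round 2: (iii) [a27 :- a18, a32.]; (v) [a30 :- a12, a22.]; (ix) [a38 :- a32.]; (xiv) [a7 :- a16, a22.]. Adds a27, a30, a38, a7.
Round 3: (i) [a10 :- a38, a7.]. Adds a10.
Round 4: (ii) [a34 :- a10, a30.]; (xi) [a23 :- a16, a10.]. Adds a34, a23.
Closure: {a10, a12, a14, a16, a17, a18, a20, a21, a22, a23, a26, a27, a30, a32, a34, a36, a38, a7} — 18 facts.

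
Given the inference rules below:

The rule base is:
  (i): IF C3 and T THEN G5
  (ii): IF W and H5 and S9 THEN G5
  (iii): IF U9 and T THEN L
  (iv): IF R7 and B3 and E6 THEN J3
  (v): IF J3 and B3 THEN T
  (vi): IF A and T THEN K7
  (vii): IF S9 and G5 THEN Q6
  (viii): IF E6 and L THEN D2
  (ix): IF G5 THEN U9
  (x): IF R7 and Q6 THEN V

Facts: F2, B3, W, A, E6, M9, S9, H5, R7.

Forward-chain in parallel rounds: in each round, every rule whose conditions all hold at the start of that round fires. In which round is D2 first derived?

Round 1 — (ii), (iv), derive G5, J3.
Round 2 — (v), (vii), (ix), derive T, Q6, U9.
Round 3 — (iii), (vi), (x), derive L, K7, V.
Round 4 — (viii), derive D2.
D2 first appears in round 4.

4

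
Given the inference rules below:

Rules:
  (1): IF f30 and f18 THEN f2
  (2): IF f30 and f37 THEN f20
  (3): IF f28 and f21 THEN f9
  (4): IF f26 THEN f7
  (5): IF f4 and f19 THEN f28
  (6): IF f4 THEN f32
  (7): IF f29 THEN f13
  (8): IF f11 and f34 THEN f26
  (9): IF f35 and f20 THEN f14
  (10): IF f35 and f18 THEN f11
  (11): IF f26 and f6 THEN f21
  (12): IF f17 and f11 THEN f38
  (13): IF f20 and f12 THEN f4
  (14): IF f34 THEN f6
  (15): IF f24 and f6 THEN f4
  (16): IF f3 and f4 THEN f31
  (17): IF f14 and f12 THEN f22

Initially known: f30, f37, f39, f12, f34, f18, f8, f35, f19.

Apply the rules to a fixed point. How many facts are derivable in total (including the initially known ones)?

22

Round 1: (1) [IF f30 and f18 THEN f2]; (2) [IF f30 and f37 THEN f20]; (10) [IF f35 and f18 THEN f11]; (14) [IF f34 THEN f6]. Adds f2, f20, f11, f6.
Round 2: (8) [IF f11 and f34 THEN f26]; (9) [IF f35 and f20 THEN f14]; (13) [IF f20 and f12 THEN f4]. Adds f26, f14, f4.
Round 3: (4) [IF f26 THEN f7]; (5) [IF f4 and f19 THEN f28]; (6) [IF f4 THEN f32]; (11) [IF f26 and f6 THEN f21]; (17) [IF f14 and f12 THEN f22]. Adds f7, f28, f32, f21, f22.
Round 4: (3) [IF f28 and f21 THEN f9]. Adds f9.
Closure: {f11, f12, f14, f18, f19, f2, f20, f21, f22, f26, f28, f30, f32, f34, f35, f37, f39, f4, f6, f7, f8, f9} — 22 facts.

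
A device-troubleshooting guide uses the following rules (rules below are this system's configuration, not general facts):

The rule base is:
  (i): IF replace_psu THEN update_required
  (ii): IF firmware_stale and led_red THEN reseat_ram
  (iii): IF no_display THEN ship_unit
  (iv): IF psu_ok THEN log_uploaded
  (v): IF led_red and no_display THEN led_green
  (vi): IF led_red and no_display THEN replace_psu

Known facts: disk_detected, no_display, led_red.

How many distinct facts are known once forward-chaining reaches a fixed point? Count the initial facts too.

7

Round 1: (iii) [IF no_display THEN ship_unit]; (v) [IF led_red and no_display THEN led_green]; (vi) [IF led_red and no_display THEN replace_psu]. New: ship_unit, led_green, replace_psu.
Round 2: (i) [IF replace_psu THEN update_required]. New: update_required.
Closure: {disk_detected, led_green, led_red, no_display, replace_psu, ship_unit, update_required} — 7 facts.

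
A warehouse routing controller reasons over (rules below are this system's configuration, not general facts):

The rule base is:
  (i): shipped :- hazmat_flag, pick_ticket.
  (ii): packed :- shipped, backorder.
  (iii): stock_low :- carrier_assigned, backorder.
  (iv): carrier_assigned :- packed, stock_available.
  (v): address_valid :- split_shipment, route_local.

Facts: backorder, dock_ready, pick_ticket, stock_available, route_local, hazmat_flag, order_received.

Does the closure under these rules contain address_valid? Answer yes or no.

Round 1: (i) [shipped :- hazmat_flag, pick_ticket.]. New: shipped.
Round 2: (ii) [packed :- shipped, backorder.]. New: packed.
Round 3: (iv) [carrier_assigned :- packed, stock_available.]. New: carrier_assigned.
Round 4: (iii) [stock_low :- carrier_assigned, backorder.]. New: stock_low.
Fixed point reached. address_valid is concluded only by (v); (v) needs split_shipment (never derived).

no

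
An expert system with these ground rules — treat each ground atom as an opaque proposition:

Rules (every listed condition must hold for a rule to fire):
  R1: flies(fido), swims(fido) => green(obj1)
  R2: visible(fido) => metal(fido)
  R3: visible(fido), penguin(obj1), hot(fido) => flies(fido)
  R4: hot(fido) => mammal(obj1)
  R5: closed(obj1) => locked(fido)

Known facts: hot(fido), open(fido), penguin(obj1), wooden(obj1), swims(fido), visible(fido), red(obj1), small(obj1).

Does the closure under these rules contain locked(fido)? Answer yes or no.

Round 1 — R2, R3, R4, derive metal(fido), flies(fido), mammal(obj1).
Round 2 — R1, derive green(obj1).
Fixed point reached. locked(fido) is concluded only by R5; R5 needs closed(obj1) (never derived).

no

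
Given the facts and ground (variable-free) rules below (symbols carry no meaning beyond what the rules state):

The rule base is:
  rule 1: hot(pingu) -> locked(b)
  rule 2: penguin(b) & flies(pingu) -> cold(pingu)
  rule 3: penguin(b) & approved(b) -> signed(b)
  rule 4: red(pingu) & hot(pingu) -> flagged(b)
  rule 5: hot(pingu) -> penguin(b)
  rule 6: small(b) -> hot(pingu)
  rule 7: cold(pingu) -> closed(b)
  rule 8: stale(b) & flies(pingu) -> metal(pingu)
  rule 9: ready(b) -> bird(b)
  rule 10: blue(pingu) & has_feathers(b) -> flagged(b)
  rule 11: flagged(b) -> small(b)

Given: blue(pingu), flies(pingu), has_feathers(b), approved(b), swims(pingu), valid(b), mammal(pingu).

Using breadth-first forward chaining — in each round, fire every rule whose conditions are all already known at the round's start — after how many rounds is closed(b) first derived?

6

[1] rule 10 [blue(pingu) & has_feathers(b) -> flagged(b)]. ⇒ new: flagged(b).
[2] rule 11 [flagged(b) -> small(b)]. ⇒ new: small(b).
[3] rule 6 [small(b) -> hot(pingu)]. ⇒ new: hot(pingu).
[4] rule 1 [hot(pingu) -> locked(b)]; rule 5 [hot(pingu) -> penguin(b)]. ⇒ new: locked(b), penguin(b).
[5] rule 2 [penguin(b) & flies(pingu) -> cold(pingu)]; rule 3 [penguin(b) & approved(b) -> signed(b)]. ⇒ new: cold(pingu), signed(b).
[6] rule 7 [cold(pingu) -> closed(b)]. ⇒ new: closed(b).
closed(b) first appears in round 6.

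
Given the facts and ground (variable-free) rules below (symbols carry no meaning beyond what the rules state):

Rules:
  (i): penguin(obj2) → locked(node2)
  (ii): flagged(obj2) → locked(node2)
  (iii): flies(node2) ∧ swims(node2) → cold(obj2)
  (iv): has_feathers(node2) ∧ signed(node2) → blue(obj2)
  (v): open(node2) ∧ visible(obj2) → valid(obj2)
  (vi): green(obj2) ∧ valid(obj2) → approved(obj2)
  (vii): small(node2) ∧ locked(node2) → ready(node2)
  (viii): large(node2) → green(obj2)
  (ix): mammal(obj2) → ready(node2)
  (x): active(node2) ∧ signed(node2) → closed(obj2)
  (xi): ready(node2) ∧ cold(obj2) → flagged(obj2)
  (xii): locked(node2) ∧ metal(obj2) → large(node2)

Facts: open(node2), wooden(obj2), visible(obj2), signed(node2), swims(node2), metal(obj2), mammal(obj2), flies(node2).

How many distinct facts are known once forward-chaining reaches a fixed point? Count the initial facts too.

16

Round 1 fires (iii), (v), (ix), giving cold(obj2), valid(obj2), ready(node2).
Round 2 fires (xi), giving flagged(obj2).
Round 3 fires (ii), giving locked(node2).
Round 4 fires (xii), giving large(node2).
Round 5 fires (viii), giving green(obj2).
Round 6 fires (vi), giving approved(obj2).
Closure: {approved(obj2), cold(obj2), flagged(obj2), flies(node2), green(obj2), large(node2), locked(node2), mammal(obj2), metal(obj2), open(node2), ready(node2), signed(node2), swims(node2), valid(obj2), visible(obj2), wooden(obj2)} — 16 facts.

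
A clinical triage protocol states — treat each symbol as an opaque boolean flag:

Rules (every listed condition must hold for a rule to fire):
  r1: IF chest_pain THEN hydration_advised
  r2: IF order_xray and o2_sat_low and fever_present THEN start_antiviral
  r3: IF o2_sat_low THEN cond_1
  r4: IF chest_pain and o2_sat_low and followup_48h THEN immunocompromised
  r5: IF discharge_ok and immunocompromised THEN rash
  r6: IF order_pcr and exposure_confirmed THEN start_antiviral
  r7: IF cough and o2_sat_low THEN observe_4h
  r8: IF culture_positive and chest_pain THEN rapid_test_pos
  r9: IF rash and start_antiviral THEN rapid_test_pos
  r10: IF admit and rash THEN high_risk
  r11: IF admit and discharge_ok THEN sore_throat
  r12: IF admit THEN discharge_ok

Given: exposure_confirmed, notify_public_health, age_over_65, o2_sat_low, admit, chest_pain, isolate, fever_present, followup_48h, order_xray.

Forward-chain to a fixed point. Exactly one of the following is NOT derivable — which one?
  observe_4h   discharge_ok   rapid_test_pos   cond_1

observe_4h

Round 1 — r1, r2, r3, r4, r12, derive hydration_advised, start_antiviral, cond_1, immunocompromised, discharge_ok.
Round 2 — r5, r11, derive rash, sore_throat.
Round 3 — r9, r10, derive rapid_test_pos, high_risk.
Derived: discharge_ok (round 1), rapid_test_pos (round 3), cond_1 (round 1). observe_4h never appears in any round.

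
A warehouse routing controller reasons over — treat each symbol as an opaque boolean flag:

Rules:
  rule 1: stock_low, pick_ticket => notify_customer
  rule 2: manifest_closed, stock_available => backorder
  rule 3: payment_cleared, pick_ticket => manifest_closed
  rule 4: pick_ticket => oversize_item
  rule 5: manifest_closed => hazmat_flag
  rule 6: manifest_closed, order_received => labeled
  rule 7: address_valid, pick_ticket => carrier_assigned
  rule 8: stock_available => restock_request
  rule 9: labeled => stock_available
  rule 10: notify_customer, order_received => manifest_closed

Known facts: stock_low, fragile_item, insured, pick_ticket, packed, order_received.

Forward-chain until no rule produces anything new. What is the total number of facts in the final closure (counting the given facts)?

14

Round 1 fires rule 1, rule 4, giving notify_customer, oversize_item.
Round 2 fires rule 10, giving manifest_closed.
Round 3 fires rule 5, rule 6, giving hazmat_flag, labeled.
Round 4 fires rule 9, giving stock_available.
Round 5 fires rule 2, rule 8, giving backorder, restock_request.
Closure: {backorder, fragile_item, hazmat_flag, insured, labeled, manifest_closed, notify_customer, order_received, oversize_item, packed, pick_ticket, restock_request, stock_available, stock_low} — 14 facts.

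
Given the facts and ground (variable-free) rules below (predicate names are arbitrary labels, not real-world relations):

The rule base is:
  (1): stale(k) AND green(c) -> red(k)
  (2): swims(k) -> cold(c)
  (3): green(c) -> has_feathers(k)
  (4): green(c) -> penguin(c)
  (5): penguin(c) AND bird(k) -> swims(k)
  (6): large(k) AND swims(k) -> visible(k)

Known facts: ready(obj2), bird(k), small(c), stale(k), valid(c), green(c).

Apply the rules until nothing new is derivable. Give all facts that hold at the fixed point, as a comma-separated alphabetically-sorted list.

Round 1: (1) [stale(k) AND green(c) -> red(k)]; (3) [green(c) -> has_feathers(k)]; (4) [green(c) -> penguin(c)]. Adds red(k), has_feathers(k), penguin(c).
Round 2: (5) [penguin(c) AND bird(k) -> swims(k)]. Adds swims(k).
Round 3: (2) [swims(k) -> cold(c)]. Adds cold(c).

bird(k), cold(c), green(c), has_feathers(k), penguin(c), ready(obj2), red(k), small(c), stale(k), swims(k), valid(c)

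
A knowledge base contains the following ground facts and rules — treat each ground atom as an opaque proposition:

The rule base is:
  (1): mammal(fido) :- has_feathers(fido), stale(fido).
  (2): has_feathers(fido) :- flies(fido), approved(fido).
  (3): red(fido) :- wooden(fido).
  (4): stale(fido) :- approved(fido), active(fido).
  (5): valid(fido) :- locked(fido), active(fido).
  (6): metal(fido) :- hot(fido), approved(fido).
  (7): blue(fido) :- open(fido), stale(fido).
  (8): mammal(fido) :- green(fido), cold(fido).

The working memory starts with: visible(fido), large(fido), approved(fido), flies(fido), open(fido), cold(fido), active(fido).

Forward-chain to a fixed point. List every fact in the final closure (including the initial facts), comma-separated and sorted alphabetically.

Round 1: (2) [has_feathers(fido) :- flies(fido), approved(fido).]; (4) [stale(fido) :- approved(fido), active(fido).]. New: has_feathers(fido), stale(fido).
Round 2: (1) [mammal(fido) :- has_feathers(fido), stale(fido).]; (7) [blue(fido) :- open(fido), stale(fido).]. New: mammal(fido), blue(fido).

active(fido), approved(fido), blue(fido), cold(fido), flies(fido), has_feathers(fido), large(fido), mammal(fido), open(fido), stale(fido), visible(fido)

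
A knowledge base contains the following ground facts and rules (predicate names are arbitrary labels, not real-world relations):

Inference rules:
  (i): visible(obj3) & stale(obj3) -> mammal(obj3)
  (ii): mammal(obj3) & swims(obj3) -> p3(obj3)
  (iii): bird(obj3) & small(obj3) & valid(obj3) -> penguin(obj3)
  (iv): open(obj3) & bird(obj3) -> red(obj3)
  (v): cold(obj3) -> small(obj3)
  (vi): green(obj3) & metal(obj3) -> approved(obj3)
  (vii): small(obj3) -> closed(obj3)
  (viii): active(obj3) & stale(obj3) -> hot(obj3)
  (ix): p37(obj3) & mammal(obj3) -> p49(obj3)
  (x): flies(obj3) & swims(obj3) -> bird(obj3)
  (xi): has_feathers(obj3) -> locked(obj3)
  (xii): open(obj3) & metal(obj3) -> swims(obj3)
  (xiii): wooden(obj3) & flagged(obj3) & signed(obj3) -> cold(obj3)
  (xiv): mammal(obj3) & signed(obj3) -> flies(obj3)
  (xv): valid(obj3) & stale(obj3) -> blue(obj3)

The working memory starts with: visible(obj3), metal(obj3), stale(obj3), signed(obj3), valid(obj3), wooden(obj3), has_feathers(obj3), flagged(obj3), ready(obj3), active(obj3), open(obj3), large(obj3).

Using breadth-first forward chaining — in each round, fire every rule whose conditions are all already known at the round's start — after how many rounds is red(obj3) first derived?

Round 1: (i) [visible(obj3) & stale(obj3) -> mammal(obj3)]; (viii) [active(obj3) & stale(obj3) -> hot(obj3)]; (xi) [has_feathers(obj3) -> locked(obj3)]; (xii) [open(obj3) & metal(obj3) -> swims(obj3)]; (xiii) [wooden(obj3) & flagged(obj3) & signed(obj3) -> cold(obj3)]; (xv) [valid(obj3) & stale(obj3) -> blue(obj3)]. Adds mammal(obj3), hot(obj3), locked(obj3), swims(obj3), cold(obj3), blue(obj3).
Round 2: (ii) [mammal(obj3) & swims(obj3) -> p3(obj3)]; (v) [cold(obj3) -> small(obj3)]; (xiv) [mammal(obj3) & signed(obj3) -> flies(obj3)]. Adds p3(obj3), small(obj3), flies(obj3).
Round 3: (vii) [small(obj3) -> closed(obj3)]; (x) [flies(obj3) & swims(obj3) -> bird(obj3)]. Adds closed(obj3), bird(obj3).
Round 4: (iii) [bird(obj3) & small(obj3) & valid(obj3) -> penguin(obj3)]; (iv) [open(obj3) & bird(obj3) -> red(obj3)]. Adds penguin(obj3), red(obj3).
red(obj3) first appears in round 4.

4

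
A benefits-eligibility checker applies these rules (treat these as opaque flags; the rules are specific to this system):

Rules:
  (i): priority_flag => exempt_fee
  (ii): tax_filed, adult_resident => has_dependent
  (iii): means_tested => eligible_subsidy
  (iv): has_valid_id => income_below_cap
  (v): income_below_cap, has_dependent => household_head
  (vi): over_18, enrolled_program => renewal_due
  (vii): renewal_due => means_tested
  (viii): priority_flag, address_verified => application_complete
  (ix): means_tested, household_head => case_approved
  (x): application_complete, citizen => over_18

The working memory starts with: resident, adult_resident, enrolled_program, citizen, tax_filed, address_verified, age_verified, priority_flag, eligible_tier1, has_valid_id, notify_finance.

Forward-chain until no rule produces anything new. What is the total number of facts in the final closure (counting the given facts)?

21

Round 1 fires (i), (ii), (iv), (viii), giving exempt_fee, has_dependent, income_below_cap, application_complete.
Round 2 fires (v), (x), giving household_head, over_18.
Round 3 fires (vi), giving renewal_due.
Round 4 fires (vii), giving means_tested.
Round 5 fires (iii), (ix), giving eligible_subsidy, case_approved.
Closure: {address_verified, adult_resident, age_verified, application_complete, case_approved, citizen, eligible_subsidy, eligible_tier1, enrolled_program, exempt_fee, has_dependent, has_valid_id, household_head, income_below_cap, means_tested, notify_finance, over_18, priority_flag, renewal_due, resident, tax_filed} — 21 facts.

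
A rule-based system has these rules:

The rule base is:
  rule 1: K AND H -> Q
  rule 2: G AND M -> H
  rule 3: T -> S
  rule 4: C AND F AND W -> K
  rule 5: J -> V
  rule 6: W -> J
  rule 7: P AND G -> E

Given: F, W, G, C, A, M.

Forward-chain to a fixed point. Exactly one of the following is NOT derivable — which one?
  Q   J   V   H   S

S

Round 1 — rule 2, rule 4, rule 6, derive H, K, J.
Round 2 — rule 1, rule 5, derive Q, V.
Derived: V (round 2), H (round 1), Q (round 2), J (round 1). S never appears in any round.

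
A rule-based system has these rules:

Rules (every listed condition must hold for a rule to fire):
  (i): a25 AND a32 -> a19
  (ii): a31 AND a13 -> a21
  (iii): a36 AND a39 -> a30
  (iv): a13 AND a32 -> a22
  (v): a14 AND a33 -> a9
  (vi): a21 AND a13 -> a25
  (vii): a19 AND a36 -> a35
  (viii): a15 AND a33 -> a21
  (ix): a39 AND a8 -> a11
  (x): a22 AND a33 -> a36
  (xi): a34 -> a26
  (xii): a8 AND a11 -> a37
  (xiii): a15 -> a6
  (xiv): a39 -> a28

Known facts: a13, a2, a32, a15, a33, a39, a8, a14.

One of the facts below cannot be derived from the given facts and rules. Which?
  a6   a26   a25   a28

a26

Round 1: (iv) [a13 AND a32 -> a22]; (v) [a14 AND a33 -> a9]; (viii) [a15 AND a33 -> a21]; (ix) [a39 AND a8 -> a11]; (xiii) [a15 -> a6]; (xiv) [a39 -> a28]. New: a22, a9, a21, a11, a6, a28.
Round 2: (vi) [a21 AND a13 -> a25]; (x) [a22 AND a33 -> a36]; (xii) [a8 AND a11 -> a37]. New: a25, a36, a37.
Round 3: (i) [a25 AND a32 -> a19]; (iii) [a36 AND a39 -> a30]. New: a19, a30.
Round 4: (vii) [a19 AND a36 -> a35]. New: a35.
Derived: a25 (round 2), a28 (round 1), a6 (round 1). a26 never appears in any round.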